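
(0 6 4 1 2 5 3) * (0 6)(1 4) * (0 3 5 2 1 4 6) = (0 3)(4 6)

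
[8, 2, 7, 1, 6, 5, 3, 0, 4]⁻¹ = [7, 3, 1, 6, 8, 5, 4, 2, 0]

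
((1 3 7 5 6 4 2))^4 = (1 6 3 4 7 2 5)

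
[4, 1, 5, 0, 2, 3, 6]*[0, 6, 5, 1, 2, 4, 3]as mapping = [0→2, 1→6, 2→4, 3→0, 4→5, 5→1, 6→3]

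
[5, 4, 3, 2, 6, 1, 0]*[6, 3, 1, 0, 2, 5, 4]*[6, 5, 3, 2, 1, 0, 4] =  [0, 3, 6, 5, 1, 2, 4]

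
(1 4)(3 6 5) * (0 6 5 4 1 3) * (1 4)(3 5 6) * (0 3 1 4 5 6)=(0 1 5 3)(4 6)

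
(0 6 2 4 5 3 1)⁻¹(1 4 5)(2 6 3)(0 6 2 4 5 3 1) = (0 5 3)(1 4 2)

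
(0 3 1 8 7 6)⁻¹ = (0 6 7 8 1 3)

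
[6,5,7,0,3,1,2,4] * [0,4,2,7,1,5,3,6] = [3,5,6,0,7,4,2,1]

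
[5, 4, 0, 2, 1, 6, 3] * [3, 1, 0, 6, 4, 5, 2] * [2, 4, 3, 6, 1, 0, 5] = [0, 1, 6, 2, 4, 3, 5]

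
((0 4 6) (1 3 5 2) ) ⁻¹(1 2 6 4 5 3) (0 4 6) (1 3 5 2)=(0 6 2 5 3 1) 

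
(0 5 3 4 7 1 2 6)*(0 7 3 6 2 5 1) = (0 1 5 6 7)(3 4)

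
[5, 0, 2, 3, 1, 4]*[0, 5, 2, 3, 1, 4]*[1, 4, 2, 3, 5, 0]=[5, 1, 2, 3, 0, 4] 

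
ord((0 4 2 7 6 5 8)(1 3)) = 14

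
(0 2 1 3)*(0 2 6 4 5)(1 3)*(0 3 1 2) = (0 6 4 5 3)(1 2)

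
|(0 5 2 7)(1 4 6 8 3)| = 20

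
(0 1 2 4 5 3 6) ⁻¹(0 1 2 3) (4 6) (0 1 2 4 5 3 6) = (0 5) (1 2 4 6) 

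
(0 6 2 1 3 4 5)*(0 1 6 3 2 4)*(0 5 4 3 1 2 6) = (0 1 6 3 5 2)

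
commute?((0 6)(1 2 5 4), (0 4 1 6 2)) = no:(0 6)(1 2 5 4) * (0 4 1 6 2) = (0 2 5 1)(4 6), (0 4 1 6 2) * (0 6)(1 2 5 4) = (0 1)(2 6 5 4)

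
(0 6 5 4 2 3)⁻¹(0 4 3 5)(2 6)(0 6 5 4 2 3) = (0 4 6 2)(3 5)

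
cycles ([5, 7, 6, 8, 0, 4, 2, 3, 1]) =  (0 5 4)(1 7 3 8)(2 6)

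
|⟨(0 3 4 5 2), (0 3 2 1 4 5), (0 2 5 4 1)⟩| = 720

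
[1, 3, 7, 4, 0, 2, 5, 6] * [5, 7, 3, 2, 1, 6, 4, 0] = [7, 2, 0, 1, 5, 3, 6, 4]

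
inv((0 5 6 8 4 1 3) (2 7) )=(0 3 1 4 8 6 5) (2 7) 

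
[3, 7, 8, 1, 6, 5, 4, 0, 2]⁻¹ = [7, 3, 8, 0, 6, 5, 4, 1, 2]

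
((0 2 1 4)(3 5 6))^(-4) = (3 6 5)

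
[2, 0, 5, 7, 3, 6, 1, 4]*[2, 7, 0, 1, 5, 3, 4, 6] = [0, 2, 3, 6, 1, 4, 7, 5]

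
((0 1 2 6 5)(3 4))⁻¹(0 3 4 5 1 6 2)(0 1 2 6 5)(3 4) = (0 2 5 6 1 4 3)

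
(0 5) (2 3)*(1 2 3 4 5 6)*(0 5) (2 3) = (0 6 1 3 2 4) 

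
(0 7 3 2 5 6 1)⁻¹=(0 1 6 5 2 3 7)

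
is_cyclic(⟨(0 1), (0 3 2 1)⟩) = no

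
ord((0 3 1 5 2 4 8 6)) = 8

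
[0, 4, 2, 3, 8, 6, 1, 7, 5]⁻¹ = [0, 6, 2, 3, 1, 8, 5, 7, 4]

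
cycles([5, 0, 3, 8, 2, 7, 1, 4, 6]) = (0 5 7 4 2 3 8 6 1)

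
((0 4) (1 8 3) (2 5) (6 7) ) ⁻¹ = (0 4) (1 3 8) (2 5) (6 7) 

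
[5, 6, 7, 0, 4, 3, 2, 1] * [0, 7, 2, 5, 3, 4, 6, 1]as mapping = [0→4, 1→6, 2→1, 3→0, 4→3, 5→5, 6→2, 7→7]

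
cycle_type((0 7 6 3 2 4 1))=7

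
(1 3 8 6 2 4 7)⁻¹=(1 7 4 2 6 8 3)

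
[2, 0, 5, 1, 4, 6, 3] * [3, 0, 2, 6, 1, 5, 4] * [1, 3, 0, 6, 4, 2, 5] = [0, 6, 2, 1, 3, 4, 5]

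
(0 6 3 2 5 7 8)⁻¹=(0 8 7 5 2 3 6)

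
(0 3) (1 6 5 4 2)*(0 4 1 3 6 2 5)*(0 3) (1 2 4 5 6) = (0 1 4 6 3 5 2) 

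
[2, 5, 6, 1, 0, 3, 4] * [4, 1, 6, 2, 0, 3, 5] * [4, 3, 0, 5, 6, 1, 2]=[2, 5, 1, 3, 6, 0, 4]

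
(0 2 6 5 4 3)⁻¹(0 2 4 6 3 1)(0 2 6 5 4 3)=(0 1 2 6 3 5)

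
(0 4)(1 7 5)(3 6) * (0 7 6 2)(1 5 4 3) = (0 3 2)(1 6)(4 7)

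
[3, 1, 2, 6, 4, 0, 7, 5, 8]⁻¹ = [5, 1, 2, 0, 4, 7, 3, 6, 8]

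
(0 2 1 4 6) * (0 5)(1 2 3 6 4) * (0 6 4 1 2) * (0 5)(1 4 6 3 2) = (0 2 5 3 6)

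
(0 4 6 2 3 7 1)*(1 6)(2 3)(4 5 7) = (0 5 7 6 3 4 1)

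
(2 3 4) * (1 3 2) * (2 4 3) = (1 2 4)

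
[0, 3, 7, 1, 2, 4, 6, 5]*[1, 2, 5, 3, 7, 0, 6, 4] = [1, 3, 4, 2, 5, 7, 6, 0] 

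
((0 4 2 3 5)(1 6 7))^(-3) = (0 2 5 4 3)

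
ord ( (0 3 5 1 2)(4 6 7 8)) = 20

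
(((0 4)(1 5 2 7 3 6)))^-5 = (0 4)(1 5 2 7 3 6)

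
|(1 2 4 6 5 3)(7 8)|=6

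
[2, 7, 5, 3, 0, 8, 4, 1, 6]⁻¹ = [4, 7, 0, 3, 6, 2, 8, 1, 5]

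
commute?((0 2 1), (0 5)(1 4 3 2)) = no:(0 2 1) * (0 5)(1 4 3 2) = (0 1 5)(2 4 3), (0 5)(1 4 3 2) * (0 2 1) = (0 5 2)(1 4 3)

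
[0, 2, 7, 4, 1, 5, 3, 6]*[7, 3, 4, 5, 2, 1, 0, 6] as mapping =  [0→7, 1→4, 2→6, 3→2, 4→3, 5→1, 6→5, 7→0] 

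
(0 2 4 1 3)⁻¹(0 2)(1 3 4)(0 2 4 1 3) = (0 1 3)(2 4)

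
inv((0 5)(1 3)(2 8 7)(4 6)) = (0 5)(1 3)(2 7 8)(4 6)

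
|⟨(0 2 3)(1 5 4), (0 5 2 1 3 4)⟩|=18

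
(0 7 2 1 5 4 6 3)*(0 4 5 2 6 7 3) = (0 3 4 7 6)(1 2)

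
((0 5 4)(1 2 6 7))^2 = (0 4 5)(1 6)(2 7)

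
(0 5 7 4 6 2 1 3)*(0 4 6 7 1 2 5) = (1 3 4 7 6 5)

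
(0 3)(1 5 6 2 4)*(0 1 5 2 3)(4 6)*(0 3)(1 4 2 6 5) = (0 3 4 1 6)(2 5)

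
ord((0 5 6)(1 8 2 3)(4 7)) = 12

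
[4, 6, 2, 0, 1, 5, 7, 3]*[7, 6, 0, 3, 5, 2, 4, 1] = [5, 4, 0, 7, 6, 2, 1, 3]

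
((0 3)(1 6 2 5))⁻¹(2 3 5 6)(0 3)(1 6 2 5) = (0 1 2 5)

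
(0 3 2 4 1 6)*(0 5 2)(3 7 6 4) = (0 7 6 5 2 3)(1 4)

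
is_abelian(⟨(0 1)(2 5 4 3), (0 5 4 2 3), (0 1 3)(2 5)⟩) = no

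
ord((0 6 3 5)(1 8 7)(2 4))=12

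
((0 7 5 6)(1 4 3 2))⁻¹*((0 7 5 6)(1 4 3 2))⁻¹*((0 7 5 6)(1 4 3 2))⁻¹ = (0 7 5 6)(1 4 3 2)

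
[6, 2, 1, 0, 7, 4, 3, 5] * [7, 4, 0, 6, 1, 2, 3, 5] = [3, 0, 4, 7, 5, 1, 6, 2]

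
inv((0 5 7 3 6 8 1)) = (0 1 8 6 3 7 5)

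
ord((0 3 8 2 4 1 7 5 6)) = 9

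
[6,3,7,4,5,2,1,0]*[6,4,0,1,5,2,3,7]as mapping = [0→3,1→1,2→7,3→5,4→2,5→0,6→4,7→6]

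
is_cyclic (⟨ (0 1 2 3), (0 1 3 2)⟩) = no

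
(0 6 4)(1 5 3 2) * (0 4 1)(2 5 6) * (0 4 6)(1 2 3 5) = (0 3 1)(2 4 6)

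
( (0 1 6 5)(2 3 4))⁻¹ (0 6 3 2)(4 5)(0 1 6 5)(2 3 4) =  (0 2)(1 5 4 3)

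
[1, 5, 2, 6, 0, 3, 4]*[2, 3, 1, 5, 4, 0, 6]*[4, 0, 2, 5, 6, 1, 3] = [5, 4, 0, 3, 2, 1, 6]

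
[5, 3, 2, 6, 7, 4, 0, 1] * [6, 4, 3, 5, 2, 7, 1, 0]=[7, 5, 3, 1, 0, 2, 6, 4] 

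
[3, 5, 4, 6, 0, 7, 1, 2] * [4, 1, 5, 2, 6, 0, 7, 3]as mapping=[0→2, 1→0, 2→6, 3→7, 4→4, 5→3, 6→1, 7→5]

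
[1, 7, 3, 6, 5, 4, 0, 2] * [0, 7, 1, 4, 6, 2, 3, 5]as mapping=[0→7, 1→5, 2→4, 3→3, 4→2, 5→6, 6→0, 7→1]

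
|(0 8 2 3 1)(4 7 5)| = 15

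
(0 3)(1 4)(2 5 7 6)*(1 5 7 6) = (0 3)(1 4 5 6 2 7)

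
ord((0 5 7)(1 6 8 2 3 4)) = 6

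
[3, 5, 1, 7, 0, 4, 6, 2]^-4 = [2, 0, 4, 1, 7, 3, 6, 5]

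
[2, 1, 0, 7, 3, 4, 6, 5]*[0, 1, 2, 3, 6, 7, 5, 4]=[2, 1, 0, 4, 3, 6, 5, 7]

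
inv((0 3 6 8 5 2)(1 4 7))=(0 2 5 8 6 3)(1 7 4)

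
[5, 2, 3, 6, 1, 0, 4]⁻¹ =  [5, 4, 1, 2, 6, 0, 3]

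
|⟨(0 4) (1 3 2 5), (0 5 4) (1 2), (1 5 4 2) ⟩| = 720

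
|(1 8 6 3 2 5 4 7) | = 8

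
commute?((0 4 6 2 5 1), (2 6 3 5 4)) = no:(0 4 6 2 5 1)*(2 6 3 5 4) = (0 2 4 3 5 1), (2 6 3 5 4)*(0 4 6 2 5 1) = (0 4 5 6 3 1)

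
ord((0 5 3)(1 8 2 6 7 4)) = 6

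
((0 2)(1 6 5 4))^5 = (0 2)(1 6 5 4)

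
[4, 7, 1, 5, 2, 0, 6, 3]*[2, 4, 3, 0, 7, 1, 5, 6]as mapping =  [0→7, 1→6, 2→4, 3→1, 4→3, 5→2, 6→5, 7→0]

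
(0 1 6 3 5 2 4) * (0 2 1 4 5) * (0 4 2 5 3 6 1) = (0 2 3 4 5)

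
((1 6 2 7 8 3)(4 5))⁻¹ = (1 3 8 7 2 6)(4 5)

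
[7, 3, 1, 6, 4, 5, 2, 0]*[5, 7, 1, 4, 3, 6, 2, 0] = [0, 4, 7, 2, 3, 6, 1, 5]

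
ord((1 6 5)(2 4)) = 6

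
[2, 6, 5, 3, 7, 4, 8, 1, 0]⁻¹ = [8, 7, 0, 3, 5, 2, 1, 4, 6]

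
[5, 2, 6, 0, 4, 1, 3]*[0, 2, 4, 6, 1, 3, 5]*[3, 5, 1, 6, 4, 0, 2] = [6, 4, 0, 3, 5, 1, 2]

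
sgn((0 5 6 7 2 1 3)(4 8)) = -1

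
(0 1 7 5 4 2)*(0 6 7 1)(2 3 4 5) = (2 6 7)(3 4)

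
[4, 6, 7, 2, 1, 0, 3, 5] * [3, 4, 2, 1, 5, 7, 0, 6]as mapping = [0→5, 1→0, 2→6, 3→2, 4→4, 5→3, 6→1, 7→7]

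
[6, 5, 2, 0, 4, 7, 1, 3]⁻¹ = [3, 6, 2, 7, 4, 1, 0, 5]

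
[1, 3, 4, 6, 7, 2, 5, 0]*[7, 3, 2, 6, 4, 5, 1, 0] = [3, 6, 4, 1, 0, 2, 5, 7]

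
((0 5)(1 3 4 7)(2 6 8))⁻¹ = (0 5)(1 7 4 3)(2 8 6)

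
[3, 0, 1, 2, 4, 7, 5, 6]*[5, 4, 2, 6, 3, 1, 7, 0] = [6, 5, 4, 2, 3, 0, 1, 7]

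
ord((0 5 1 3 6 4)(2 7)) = 6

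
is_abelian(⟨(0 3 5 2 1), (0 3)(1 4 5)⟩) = no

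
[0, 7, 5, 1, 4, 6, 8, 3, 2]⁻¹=[0, 3, 8, 7, 4, 2, 5, 1, 6]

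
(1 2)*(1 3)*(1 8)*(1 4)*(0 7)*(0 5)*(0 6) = (0 7 5 6)(1 2 3 8 4)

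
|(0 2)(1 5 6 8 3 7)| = 6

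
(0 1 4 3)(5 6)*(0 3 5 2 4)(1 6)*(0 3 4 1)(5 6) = (0 5)(1 3 4 6 2)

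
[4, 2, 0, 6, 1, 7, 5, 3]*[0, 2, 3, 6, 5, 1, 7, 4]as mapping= [0→5, 1→3, 2→0, 3→7, 4→2, 5→4, 6→1, 7→6]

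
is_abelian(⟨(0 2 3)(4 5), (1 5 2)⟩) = no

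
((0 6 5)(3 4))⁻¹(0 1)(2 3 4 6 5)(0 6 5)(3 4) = (0 2 4 3 5)(1 6)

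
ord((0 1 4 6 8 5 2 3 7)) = 9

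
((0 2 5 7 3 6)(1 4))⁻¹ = (0 6 3 7 5 2)(1 4)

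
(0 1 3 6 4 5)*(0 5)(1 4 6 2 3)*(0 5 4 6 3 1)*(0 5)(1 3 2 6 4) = (0 4)(1 5)(2 3 6)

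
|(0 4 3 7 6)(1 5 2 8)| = 20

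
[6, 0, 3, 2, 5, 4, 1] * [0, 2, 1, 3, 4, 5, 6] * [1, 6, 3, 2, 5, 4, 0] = [0, 1, 2, 6, 4, 5, 3]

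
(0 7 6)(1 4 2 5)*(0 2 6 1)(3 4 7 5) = (0 5)(1 7)(2 3 4 6)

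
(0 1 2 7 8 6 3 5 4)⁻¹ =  (0 4 5 3 6 8 7 2 1)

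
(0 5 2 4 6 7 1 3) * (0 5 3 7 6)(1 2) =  (0 3 5 1 7 2 4)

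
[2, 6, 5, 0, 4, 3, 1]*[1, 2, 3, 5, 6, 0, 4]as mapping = [0→3, 1→4, 2→0, 3→1, 4→6, 5→5, 6→2]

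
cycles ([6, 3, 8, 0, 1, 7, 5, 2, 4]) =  (0 6 5 7 2 8 4 1 3)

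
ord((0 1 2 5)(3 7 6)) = 12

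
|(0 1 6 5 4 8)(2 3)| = 6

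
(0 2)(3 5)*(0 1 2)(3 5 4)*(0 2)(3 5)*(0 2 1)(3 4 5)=(0 1 2)(3 5 4)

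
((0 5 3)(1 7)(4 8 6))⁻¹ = (0 3 5)(1 7)(4 6 8)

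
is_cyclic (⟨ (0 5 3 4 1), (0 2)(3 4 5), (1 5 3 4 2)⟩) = no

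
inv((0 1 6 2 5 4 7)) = (0 7 4 5 2 6 1)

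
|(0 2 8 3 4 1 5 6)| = 8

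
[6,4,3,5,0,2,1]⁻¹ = [4,6,5,2,1,3,0]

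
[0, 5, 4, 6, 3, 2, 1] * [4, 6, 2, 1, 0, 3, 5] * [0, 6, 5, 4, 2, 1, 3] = [2, 4, 0, 1, 6, 5, 3]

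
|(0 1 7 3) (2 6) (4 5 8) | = 12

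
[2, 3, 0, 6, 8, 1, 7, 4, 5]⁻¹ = [2, 5, 0, 1, 7, 8, 3, 6, 4]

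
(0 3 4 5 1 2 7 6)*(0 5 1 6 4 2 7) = (0 3 2)(1 7 4)(5 6)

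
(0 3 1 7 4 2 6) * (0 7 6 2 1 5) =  (0 3 5)(1 6 7 4)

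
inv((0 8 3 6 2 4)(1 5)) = (0 4 2 6 3 8)(1 5)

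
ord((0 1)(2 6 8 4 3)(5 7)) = 10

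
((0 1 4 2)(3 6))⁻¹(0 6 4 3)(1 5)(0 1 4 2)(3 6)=(1 3 2 6)(4 5)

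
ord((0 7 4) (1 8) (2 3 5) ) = 6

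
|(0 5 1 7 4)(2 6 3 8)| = 20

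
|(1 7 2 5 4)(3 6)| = 10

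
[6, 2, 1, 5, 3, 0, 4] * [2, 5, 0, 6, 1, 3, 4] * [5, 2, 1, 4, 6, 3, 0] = [6, 5, 3, 4, 0, 1, 2]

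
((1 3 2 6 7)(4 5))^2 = (1 2 7 3 6)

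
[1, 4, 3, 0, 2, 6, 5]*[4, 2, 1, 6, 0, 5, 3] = [2, 0, 6, 4, 1, 3, 5]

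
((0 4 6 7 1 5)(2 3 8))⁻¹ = (0 5 1 7 6 4)(2 8 3)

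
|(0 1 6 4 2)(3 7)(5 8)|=10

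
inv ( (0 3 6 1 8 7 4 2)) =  (0 2 4 7 8 1 6 3)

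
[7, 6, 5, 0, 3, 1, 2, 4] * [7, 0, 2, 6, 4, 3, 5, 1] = [1, 5, 3, 7, 6, 0, 2, 4]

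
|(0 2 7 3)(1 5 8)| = 12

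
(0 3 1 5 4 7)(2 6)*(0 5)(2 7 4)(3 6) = (0 6 7 5 2 3 1)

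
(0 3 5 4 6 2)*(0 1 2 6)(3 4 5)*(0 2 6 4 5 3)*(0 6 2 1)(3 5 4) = (0 4 1 2)(3 6)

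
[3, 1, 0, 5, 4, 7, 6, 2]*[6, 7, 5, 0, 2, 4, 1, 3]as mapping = [0→0, 1→7, 2→6, 3→4, 4→2, 5→3, 6→1, 7→5]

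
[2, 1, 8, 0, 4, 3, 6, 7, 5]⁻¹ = [3, 1, 0, 5, 4, 8, 6, 7, 2]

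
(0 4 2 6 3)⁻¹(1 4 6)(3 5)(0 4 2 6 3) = (0 5)(1 2 3)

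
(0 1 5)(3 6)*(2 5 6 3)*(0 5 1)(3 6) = (1 3 6 2)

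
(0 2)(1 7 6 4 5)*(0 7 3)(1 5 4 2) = (0 1 3)(2 7 6)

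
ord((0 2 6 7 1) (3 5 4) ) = 15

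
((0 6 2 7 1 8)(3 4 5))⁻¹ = (0 8 1 7 2 6)(3 5 4)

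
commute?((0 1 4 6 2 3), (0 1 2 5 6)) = no:(0 1 4 6 2 3)*(0 1 2 5 6) = (0 2 3 1 4)(5 6), (0 1 2 5 6)*(0 1 4 6 2 3) = (0 4 6 1 3)(2 5)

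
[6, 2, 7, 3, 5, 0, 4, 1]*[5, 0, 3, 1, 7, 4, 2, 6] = [2, 3, 6, 1, 4, 5, 7, 0]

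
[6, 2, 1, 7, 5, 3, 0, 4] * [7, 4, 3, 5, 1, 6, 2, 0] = [2, 3, 4, 0, 6, 5, 7, 1]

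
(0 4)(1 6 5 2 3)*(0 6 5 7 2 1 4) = (1 5)(2 3 4 6 7)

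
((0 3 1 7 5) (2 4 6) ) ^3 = (0 7 3 5 1) 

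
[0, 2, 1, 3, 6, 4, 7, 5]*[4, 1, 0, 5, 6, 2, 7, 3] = [4, 0, 1, 5, 7, 6, 3, 2]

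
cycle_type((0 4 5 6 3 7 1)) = 7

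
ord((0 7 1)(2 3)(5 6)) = 6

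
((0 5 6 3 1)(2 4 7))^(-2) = (0 3 5 1 6)(2 4 7)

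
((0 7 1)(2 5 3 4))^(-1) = (0 1 7)(2 4 3 5)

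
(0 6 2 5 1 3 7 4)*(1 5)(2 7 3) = (0 6 7 4)(1 2)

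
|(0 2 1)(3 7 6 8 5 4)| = 6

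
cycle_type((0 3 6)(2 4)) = 2.3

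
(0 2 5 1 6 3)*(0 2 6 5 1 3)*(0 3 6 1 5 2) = (0 1 2 5 6 3)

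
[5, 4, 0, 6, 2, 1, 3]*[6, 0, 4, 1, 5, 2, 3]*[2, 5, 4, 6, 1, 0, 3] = [4, 0, 3, 6, 1, 2, 5]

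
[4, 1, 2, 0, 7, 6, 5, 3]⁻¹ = [3, 1, 2, 7, 0, 6, 5, 4]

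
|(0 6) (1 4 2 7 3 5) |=6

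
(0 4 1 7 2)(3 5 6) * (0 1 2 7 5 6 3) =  (0 4 2 1 5 3 6)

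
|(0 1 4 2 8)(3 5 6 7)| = 20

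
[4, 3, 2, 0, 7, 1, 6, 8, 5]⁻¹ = [3, 5, 2, 1, 0, 8, 6, 4, 7]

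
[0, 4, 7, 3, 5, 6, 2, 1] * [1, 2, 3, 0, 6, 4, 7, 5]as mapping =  [0→1, 1→6, 2→5, 3→0, 4→4, 5→7, 6→3, 7→2]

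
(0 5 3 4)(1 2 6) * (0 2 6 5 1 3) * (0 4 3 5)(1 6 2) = (0 6 5 4 1 2)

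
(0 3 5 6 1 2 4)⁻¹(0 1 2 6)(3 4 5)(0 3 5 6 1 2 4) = (0 6 5)(1 3 2 4)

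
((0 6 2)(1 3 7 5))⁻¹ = (0 2 6)(1 5 7 3)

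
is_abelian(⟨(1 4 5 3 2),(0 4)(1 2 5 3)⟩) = no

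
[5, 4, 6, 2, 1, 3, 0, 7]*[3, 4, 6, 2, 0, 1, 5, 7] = [1, 0, 5, 6, 4, 2, 3, 7]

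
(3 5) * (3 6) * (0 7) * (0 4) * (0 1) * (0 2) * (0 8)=(0 7 4 1 2 8)(3 5 6)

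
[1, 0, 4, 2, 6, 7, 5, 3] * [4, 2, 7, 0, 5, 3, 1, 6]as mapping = [0→2, 1→4, 2→5, 3→7, 4→1, 5→6, 6→3, 7→0]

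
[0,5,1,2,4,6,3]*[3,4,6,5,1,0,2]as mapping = [0→3,1→0,2→4,3→6,4→1,5→2,6→5]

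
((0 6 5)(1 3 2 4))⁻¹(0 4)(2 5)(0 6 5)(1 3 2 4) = (0 4)(1 6)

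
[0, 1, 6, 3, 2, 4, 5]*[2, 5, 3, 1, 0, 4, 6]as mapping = [0→2, 1→5, 2→6, 3→1, 4→3, 5→0, 6→4]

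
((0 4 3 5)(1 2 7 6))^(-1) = (0 5 3 4)(1 6 7 2)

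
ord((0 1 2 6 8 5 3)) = 7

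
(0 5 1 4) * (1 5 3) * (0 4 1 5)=(0 3 5)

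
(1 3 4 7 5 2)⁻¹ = (1 2 5 7 4 3)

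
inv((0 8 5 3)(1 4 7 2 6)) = (0 3 5 8)(1 6 2 7 4)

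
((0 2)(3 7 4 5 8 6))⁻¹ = (0 2)(3 6 8 5 4 7)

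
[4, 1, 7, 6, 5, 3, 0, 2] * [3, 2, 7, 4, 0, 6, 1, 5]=[0, 2, 5, 1, 6, 4, 3, 7]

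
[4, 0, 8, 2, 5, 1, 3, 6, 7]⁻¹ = [1, 5, 3, 6, 0, 4, 7, 8, 2]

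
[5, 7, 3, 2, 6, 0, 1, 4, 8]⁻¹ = [5, 6, 3, 2, 7, 0, 4, 1, 8]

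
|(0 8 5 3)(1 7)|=4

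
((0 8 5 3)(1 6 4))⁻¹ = (0 3 5 8)(1 4 6)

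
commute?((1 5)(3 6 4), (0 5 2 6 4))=no:(1 5)(3 6 4)*(0 5 2 6 4)=(0 5 1 2 6)(3 4), (0 5 2 6 4)*(1 5)(3 6 4)=(0 1 5 2 4)(3 6)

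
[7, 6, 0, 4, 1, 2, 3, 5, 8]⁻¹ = [2, 4, 5, 6, 3, 7, 1, 0, 8]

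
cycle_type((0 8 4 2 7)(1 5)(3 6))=2^2.5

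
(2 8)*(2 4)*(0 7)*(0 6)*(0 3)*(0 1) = (0 7 6 3 1)(2 8 4)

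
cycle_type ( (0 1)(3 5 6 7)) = 2.4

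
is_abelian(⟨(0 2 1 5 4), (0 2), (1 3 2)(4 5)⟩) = no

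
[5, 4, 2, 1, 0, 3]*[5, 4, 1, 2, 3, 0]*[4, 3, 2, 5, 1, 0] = [4, 5, 3, 1, 0, 2]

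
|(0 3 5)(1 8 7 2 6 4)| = 6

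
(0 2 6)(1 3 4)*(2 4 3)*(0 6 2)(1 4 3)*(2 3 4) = (0 4 2 3 1)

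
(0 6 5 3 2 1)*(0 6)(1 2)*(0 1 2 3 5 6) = (0 1)(2 3)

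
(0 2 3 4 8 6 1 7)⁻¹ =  (0 7 1 6 8 4 3 2)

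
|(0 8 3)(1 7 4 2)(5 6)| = 12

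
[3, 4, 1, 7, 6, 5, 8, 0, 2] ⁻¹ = [7, 2, 8, 0, 1, 5, 4, 3, 6] 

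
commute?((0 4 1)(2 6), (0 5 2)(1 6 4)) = no:(0 4 1)(2 6) * (0 5 2)(1 6 4) = (0 1 5 2 4 6), (0 5 2)(1 6 4) * (0 4 1)(2 6) = (0 5 6 1 2 4)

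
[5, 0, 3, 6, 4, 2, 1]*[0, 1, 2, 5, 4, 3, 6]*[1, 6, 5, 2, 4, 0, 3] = [2, 1, 0, 3, 4, 5, 6]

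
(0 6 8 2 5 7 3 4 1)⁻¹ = (0 1 4 3 7 5 2 8 6)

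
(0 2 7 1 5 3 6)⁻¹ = (0 6 3 5 1 7 2)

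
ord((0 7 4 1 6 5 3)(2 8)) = 14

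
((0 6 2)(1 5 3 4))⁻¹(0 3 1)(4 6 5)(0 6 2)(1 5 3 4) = (1 2 3)(4 5 6)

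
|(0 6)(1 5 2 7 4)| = 10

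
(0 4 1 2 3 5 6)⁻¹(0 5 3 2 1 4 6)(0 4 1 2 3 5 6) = (0 4 6 5 3 2 1)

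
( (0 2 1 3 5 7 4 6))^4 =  (0 5)(1 4)(2 7)(3 6)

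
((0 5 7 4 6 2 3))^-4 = (0 4 3 7 2 5 6)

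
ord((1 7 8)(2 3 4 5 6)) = 15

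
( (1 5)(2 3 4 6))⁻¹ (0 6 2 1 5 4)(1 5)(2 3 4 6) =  (0 2 3 5 1 6)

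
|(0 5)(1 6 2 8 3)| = 10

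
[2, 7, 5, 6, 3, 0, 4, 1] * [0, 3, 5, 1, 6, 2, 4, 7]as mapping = [0→5, 1→7, 2→2, 3→4, 4→1, 5→0, 6→6, 7→3]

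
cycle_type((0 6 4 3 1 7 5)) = 7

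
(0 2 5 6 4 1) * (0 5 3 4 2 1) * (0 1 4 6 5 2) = (0 4 1 2 3 6)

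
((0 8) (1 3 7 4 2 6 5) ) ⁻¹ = (0 8) (1 5 6 2 4 7 3) 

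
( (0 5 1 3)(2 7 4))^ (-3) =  (0 5 1 3)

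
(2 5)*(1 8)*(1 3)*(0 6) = (0 6)(1 8 3)(2 5)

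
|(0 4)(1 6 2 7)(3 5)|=4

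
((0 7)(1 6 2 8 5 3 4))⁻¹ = (0 7)(1 4 3 5 8 2 6)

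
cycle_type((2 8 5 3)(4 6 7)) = 3.4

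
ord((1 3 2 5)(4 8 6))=12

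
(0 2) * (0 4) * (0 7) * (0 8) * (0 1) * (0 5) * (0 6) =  (0 2 4 7 8 1 5 6)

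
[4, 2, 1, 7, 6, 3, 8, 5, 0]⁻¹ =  [8, 2, 1, 5, 0, 7, 4, 3, 6]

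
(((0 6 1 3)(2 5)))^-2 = (0 1)(3 6)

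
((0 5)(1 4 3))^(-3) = (0 5)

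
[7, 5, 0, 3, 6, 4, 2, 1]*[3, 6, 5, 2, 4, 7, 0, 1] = [1, 7, 3, 2, 0, 4, 5, 6]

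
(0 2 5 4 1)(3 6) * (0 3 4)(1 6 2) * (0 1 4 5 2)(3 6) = (0 4 3)(1 6 5)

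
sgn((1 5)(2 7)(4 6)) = -1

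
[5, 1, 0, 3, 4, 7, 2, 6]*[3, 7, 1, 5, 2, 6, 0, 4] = [6, 7, 3, 5, 2, 4, 1, 0]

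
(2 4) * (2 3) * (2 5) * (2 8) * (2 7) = (2 4 3 5 8 7)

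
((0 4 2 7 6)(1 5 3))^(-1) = (0 6 7 2 4)(1 3 5)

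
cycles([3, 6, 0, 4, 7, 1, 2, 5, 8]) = (0 3 4 7 5 1 6 2)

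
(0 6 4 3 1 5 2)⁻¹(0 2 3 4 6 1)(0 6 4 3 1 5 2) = (0 1 3 4 5 6)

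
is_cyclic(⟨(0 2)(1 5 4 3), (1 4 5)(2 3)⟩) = no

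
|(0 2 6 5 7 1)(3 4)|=6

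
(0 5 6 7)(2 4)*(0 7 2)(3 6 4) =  (0 5 4)(2 3 6)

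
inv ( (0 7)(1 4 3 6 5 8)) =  (0 7)(1 8 5 6 3 4)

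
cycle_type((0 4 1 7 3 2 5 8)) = 8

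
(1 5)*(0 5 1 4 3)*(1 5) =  (0 1 5 4 3)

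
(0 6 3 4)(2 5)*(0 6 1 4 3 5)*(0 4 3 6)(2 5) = (0 1 3 6 2 4)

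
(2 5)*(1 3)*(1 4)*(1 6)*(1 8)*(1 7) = (1 3 4 6 8 7)(2 5)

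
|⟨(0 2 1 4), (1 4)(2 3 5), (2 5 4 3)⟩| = 720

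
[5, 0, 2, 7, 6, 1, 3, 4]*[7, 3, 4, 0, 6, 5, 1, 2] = [5, 7, 4, 2, 1, 3, 0, 6]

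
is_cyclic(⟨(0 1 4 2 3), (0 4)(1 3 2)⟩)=no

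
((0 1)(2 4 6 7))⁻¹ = (0 1)(2 7 6 4)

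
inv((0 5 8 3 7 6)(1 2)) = (0 6 7 3 8 5)(1 2)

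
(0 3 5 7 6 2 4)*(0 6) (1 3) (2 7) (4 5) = (0 1 3 4 6 7) (2 5) 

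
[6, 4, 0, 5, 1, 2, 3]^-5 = [0, 4, 2, 3, 1, 5, 6]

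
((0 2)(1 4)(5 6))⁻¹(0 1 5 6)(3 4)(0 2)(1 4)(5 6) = (1 3)(2 4 6 5)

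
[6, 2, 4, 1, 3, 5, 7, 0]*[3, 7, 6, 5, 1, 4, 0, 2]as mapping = [0→0, 1→6, 2→1, 3→7, 4→5, 5→4, 6→2, 7→3]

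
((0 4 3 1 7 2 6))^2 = (0 3 7 6 4 1 2)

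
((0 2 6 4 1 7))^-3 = (0 4)(1 2)(6 7)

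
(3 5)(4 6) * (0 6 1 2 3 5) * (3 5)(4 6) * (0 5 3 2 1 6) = (0 4 6)(2 3 5)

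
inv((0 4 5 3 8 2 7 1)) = (0 1 7 2 8 3 5 4)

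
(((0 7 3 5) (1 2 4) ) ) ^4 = (1 2 4) 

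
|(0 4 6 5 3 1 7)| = 7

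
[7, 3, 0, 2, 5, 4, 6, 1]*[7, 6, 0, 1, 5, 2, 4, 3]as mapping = [0→3, 1→1, 2→7, 3→0, 4→2, 5→5, 6→4, 7→6]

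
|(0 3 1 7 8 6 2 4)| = 8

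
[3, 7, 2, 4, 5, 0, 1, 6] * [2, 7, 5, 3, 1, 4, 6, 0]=[3, 0, 5, 1, 4, 2, 7, 6]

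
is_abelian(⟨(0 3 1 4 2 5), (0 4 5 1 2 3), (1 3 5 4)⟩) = no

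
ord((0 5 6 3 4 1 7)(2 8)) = 14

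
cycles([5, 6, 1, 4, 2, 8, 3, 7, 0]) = (0 5 8)(1 6 3 4 2)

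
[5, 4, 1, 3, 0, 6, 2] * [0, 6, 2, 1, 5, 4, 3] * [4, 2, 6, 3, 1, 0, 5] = [1, 0, 5, 2, 4, 3, 6]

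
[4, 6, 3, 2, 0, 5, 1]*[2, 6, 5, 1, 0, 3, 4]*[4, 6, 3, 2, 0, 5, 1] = [4, 0, 6, 5, 3, 2, 1]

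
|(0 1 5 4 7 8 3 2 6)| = 9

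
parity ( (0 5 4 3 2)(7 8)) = odd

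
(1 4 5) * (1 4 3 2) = (1 3 2)(4 5)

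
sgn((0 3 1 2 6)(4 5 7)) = 1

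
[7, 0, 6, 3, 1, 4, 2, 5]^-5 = [0, 1, 6, 3, 4, 5, 2, 7]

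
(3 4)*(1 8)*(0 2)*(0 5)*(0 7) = (0 2 5 7)(1 8)(3 4)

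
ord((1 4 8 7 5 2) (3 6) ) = 6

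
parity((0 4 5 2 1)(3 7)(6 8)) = even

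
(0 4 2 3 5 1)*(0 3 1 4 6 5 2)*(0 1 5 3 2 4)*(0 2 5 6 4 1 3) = (0 4 3 1 5 2 6)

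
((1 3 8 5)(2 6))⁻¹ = (1 5 8 3)(2 6)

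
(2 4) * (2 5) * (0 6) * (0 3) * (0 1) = (0 6 3 1)(2 4 5)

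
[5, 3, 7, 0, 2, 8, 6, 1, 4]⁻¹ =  [3, 7, 4, 1, 8, 0, 6, 2, 5]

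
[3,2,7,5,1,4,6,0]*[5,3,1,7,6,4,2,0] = [7,1,0,4,3,6,2,5]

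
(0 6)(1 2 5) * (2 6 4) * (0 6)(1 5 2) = (0 4 1)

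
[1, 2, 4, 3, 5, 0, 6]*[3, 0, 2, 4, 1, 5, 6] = [0, 2, 1, 4, 5, 3, 6]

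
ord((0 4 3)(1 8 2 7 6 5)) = 6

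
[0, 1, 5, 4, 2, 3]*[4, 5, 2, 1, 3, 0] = [4, 5, 0, 3, 2, 1]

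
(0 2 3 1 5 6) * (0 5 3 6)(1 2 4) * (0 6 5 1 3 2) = (0 4 3)(1 2 5 6)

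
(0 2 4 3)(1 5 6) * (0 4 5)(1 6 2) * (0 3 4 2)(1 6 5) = (0 6 5)(1 3 2)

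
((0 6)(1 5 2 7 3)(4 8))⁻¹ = (0 6)(1 3 7 2 5)(4 8)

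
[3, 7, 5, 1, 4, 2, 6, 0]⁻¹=[7, 3, 5, 0, 4, 2, 6, 1]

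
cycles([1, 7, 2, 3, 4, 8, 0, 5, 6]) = (0 1 7 5 8 6) 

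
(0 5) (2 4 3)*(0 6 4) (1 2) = (0 5 6 4 3 1 2) 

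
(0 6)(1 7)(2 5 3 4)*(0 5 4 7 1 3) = (0 6 5)(2 4)(3 7)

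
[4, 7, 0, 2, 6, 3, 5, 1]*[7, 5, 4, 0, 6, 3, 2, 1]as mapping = [0→6, 1→1, 2→7, 3→4, 4→2, 5→0, 6→3, 7→5]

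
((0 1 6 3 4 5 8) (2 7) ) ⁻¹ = (0 8 5 4 3 6 1) (2 7) 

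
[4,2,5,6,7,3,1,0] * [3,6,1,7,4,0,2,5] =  [4,1,0,2,5,7,6,3]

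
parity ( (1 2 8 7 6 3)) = odd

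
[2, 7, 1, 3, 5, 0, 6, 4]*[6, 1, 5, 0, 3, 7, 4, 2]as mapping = [0→5, 1→2, 2→1, 3→0, 4→7, 5→6, 6→4, 7→3]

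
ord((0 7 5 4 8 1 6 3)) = 8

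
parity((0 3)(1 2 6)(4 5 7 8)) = even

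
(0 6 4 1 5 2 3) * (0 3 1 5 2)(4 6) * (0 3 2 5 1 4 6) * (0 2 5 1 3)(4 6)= (0 4 3 5)(2 6)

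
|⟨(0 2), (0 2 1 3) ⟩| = 24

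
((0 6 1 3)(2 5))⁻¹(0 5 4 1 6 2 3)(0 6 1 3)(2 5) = (0 6 2 4 3 1 5)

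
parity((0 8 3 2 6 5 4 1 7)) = even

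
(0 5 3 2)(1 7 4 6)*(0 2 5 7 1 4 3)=(0 7 3 5)(4 6)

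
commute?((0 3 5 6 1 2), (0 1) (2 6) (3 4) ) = no:(0 3 5 6 1 2) * (0 1) (2 6) (3 4) = (0 4 3 5 2 1 6), (0 1) (2 6) (3 4) * (0 3 5 6 1 2) = (0 2 1 3 4 5 6) 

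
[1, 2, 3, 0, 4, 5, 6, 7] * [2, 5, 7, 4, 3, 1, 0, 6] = [5, 7, 4, 2, 3, 1, 0, 6]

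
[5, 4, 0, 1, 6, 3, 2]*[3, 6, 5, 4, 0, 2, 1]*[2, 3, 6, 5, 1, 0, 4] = [6, 2, 5, 4, 3, 1, 0]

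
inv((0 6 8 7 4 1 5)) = (0 5 1 4 7 8 6)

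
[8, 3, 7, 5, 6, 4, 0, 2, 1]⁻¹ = [6, 8, 7, 1, 5, 3, 4, 2, 0]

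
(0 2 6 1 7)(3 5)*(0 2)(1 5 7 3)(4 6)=(1 3 7 2 4 6 5)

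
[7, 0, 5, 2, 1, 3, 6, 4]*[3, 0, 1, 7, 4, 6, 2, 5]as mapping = [0→5, 1→3, 2→6, 3→1, 4→0, 5→7, 6→2, 7→4]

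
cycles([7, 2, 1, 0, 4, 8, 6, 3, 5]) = (0 7 3)(1 2)(5 8)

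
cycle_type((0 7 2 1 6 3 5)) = 7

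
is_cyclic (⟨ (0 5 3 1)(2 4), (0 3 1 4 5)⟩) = no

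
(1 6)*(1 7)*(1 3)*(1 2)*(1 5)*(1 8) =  (1 6 7 3 2 5 8)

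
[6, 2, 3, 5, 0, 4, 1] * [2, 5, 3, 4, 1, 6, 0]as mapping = [0→0, 1→3, 2→4, 3→6, 4→2, 5→1, 6→5]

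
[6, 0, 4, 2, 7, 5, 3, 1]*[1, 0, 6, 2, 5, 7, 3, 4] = [3, 1, 5, 6, 4, 7, 2, 0]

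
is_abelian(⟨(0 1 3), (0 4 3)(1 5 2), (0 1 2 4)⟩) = no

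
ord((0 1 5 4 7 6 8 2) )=8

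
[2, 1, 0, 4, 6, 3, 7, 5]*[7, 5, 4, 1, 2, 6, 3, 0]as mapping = [0→4, 1→5, 2→7, 3→2, 4→3, 5→1, 6→0, 7→6]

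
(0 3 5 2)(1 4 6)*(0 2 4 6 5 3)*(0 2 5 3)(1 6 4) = (0 2 5 1 4 3)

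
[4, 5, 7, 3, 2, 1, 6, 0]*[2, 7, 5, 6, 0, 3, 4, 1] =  [0, 3, 1, 6, 5, 7, 4, 2]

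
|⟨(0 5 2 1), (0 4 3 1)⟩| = 120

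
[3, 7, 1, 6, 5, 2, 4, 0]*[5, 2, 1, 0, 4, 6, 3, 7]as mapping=[0→0, 1→7, 2→2, 3→3, 4→6, 5→1, 6→4, 7→5]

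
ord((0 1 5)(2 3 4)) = 3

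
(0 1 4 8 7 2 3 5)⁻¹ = (0 5 3 2 7 8 4 1)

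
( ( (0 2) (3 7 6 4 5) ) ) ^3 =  (0 2) (3 4 7 5 6) 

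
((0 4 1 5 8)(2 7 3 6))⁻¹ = (0 8 5 1 4)(2 6 3 7)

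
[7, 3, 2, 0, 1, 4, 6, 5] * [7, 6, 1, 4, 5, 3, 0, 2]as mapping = [0→2, 1→4, 2→1, 3→7, 4→6, 5→5, 6→0, 7→3]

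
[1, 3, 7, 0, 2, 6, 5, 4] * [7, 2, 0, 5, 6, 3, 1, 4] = [2, 5, 4, 7, 0, 1, 3, 6]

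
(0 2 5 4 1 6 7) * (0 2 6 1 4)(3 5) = (0 6 7 2 3 5)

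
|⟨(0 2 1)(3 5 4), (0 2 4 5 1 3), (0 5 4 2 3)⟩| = 720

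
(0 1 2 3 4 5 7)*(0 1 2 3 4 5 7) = (0 2 4 7 1 3 5) 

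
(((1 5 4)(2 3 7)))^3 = ()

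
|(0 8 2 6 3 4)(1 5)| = 6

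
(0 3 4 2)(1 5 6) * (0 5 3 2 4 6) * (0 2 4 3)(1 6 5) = (0 4 3 5 2 1)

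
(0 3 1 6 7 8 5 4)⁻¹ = (0 4 5 8 7 6 1 3)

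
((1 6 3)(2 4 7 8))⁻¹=(1 3 6)(2 8 7 4)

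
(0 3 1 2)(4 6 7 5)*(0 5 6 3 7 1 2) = (0 7 6 1)(2 5 4 3)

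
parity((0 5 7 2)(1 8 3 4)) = even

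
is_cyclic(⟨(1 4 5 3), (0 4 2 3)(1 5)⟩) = no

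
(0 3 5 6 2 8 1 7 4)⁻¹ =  (0 4 7 1 8 2 6 5 3)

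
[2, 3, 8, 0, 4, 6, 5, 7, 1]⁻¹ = [3, 8, 0, 1, 4, 6, 5, 7, 2]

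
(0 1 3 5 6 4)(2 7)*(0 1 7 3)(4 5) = (0 7 2 3 4 1)(5 6)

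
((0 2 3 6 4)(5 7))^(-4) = (0 2 3 6 4)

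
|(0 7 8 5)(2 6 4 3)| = 4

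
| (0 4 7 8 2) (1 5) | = 10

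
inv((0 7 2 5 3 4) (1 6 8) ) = (0 4 3 5 2 7) (1 8 6) 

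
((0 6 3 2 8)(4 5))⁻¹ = (0 8 2 3 6)(4 5)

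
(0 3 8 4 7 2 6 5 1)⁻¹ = (0 1 5 6 2 7 4 8 3)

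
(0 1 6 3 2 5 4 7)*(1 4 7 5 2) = (0 4 5 7)(1 6 3)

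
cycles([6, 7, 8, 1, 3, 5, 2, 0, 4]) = (0 6 2 8 4 3 1 7)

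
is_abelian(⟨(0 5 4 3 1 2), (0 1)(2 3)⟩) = no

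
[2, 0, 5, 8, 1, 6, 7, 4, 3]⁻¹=[1, 4, 0, 8, 7, 2, 5, 6, 3]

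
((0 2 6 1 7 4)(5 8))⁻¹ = (0 4 7 1 6 2)(5 8)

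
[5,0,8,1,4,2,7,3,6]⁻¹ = [1,3,5,7,4,0,8,6,2]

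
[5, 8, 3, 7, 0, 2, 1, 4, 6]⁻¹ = [4, 6, 5, 2, 7, 0, 8, 3, 1]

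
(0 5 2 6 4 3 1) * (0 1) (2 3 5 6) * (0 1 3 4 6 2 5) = (0 2 5 4) (1 3) 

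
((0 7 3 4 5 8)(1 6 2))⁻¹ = (0 8 5 4 3 7)(1 2 6)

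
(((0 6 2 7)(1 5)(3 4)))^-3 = (0 6 2 7)(1 5)(3 4)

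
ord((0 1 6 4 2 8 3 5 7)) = 9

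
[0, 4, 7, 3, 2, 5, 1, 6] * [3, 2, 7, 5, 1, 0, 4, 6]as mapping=[0→3, 1→1, 2→6, 3→5, 4→7, 5→0, 6→2, 7→4]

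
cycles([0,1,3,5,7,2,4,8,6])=(2 3 5)(4 7 8 6)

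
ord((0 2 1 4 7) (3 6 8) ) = 15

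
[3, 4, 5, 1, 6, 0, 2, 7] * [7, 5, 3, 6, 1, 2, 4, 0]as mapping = [0→6, 1→1, 2→2, 3→5, 4→4, 5→7, 6→3, 7→0]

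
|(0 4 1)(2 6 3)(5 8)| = 6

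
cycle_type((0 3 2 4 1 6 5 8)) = 8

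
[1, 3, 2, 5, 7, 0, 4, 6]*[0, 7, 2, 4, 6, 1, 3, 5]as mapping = [0→7, 1→4, 2→2, 3→1, 4→5, 5→0, 6→6, 7→3]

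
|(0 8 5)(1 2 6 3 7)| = 15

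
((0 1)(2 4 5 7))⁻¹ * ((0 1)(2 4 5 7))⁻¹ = (2 5)(4 7)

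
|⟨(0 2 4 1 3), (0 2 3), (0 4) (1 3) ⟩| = 60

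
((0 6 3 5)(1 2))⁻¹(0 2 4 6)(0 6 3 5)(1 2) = (1 4 3 6)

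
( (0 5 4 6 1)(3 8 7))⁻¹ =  (0 1 6 4 5)(3 7 8)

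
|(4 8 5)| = 3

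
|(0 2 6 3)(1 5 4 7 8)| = 20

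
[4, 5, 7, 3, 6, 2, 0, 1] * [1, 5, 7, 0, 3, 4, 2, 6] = [3, 4, 6, 0, 2, 7, 1, 5]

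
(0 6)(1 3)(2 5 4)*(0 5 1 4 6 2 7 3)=(0 2 1)(3 4 7)(5 6)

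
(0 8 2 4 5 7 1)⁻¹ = (0 1 7 5 4 2 8)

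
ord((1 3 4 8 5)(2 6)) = 10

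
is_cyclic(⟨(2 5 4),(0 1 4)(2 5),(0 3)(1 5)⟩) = no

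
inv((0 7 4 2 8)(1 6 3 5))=(0 8 2 4 7)(1 5 3 6)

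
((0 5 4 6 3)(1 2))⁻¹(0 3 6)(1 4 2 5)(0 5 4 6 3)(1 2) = (0 3 5)(1 4 2 6)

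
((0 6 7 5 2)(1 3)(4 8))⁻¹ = (0 2 5 7 6)(1 3)(4 8)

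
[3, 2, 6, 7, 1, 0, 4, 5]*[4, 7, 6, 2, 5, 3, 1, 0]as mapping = [0→2, 1→6, 2→1, 3→0, 4→7, 5→4, 6→5, 7→3]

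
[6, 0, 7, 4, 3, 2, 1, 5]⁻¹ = [1, 6, 5, 4, 3, 7, 0, 2]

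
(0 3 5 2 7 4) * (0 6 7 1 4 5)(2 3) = (0 2 1 4 6 7 5 3)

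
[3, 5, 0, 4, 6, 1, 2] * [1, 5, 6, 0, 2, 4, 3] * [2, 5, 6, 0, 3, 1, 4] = [2, 3, 5, 6, 0, 1, 4]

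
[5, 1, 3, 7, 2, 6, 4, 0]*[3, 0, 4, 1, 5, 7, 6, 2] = [7, 0, 1, 2, 4, 6, 5, 3]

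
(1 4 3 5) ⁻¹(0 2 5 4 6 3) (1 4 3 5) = (0 2 1 3 6 5) 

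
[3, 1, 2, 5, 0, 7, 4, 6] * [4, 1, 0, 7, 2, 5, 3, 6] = [7, 1, 0, 5, 4, 6, 2, 3]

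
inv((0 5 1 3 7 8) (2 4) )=(0 8 7 3 1 5) (2 4) 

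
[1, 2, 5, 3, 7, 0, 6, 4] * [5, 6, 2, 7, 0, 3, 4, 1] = [6, 2, 3, 7, 1, 5, 4, 0]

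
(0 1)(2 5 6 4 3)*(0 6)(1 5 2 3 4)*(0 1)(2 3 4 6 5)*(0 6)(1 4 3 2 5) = (0 5 4)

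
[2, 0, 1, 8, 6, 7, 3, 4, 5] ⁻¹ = [1, 2, 0, 6, 7, 8, 4, 5, 3] 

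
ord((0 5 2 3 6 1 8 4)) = 8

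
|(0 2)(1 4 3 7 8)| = 10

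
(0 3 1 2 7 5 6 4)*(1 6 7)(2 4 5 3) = (0 2 1 4)(3 6 5 7)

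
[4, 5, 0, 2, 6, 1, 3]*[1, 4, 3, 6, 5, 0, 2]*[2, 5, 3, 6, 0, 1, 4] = [1, 2, 5, 6, 3, 0, 4]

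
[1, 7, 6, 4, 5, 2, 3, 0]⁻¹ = [7, 0, 5, 6, 3, 4, 2, 1]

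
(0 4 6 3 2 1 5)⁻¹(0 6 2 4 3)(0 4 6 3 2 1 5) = (1 6 2 4 3)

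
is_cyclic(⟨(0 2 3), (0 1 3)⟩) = no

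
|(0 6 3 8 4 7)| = 6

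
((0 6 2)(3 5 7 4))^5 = (0 2 6)(3 5 7 4)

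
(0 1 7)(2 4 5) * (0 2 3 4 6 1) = (1 7 2 6)(3 4 5)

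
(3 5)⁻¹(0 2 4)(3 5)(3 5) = (0 2 4)(3 5)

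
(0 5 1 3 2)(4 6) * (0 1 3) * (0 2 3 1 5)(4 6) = (1 2 5)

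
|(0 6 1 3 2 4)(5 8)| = 6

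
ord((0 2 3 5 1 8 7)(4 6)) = 14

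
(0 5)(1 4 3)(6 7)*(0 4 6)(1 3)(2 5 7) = (0 7)(1 6 2 5 4)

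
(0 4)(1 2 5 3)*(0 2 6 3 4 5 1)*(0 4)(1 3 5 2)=(0 2 3 4 1 6 5)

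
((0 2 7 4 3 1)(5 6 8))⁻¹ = (0 1 3 4 7 2)(5 8 6)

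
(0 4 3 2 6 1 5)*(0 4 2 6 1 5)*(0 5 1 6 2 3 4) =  (0 3 2 6 1 5)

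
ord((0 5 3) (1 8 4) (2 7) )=6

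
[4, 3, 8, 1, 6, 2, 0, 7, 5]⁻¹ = [6, 3, 5, 1, 0, 8, 4, 7, 2]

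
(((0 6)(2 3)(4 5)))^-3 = (0 6)(2 3)(4 5)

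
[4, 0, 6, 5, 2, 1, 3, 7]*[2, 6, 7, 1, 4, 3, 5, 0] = [4, 2, 5, 3, 7, 6, 1, 0]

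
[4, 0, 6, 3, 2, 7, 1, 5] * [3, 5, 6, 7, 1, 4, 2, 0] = [1, 3, 2, 7, 6, 0, 5, 4]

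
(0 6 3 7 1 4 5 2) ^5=(0 4 3 2 1 6 5 7) 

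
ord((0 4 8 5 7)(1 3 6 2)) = 20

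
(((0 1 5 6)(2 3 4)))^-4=(2 4 3)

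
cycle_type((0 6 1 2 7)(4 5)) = 2.5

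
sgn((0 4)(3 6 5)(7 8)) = 1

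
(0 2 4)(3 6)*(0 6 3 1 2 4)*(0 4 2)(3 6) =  (0 2 4 3 6 1)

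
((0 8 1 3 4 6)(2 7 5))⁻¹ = (0 6 4 3 1 8)(2 5 7)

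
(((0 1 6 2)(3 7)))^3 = (0 2 6 1)(3 7)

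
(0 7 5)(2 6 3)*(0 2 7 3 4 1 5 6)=(0 3 7 6 4 1 5 2)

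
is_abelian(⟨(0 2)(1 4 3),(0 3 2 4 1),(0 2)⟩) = no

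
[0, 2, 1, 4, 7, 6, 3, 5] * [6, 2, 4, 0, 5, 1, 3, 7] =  [6, 4, 2, 5, 7, 3, 0, 1]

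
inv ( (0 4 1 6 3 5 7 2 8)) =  (0 8 2 7 5 3 6 1 4)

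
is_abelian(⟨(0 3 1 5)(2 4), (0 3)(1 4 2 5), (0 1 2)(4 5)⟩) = no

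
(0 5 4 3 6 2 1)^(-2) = (0 2 3 5 1 6 4)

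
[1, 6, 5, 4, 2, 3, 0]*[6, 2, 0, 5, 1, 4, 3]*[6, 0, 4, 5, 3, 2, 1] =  [4, 5, 3, 0, 6, 2, 1]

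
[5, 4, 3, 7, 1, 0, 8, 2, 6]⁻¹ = [5, 4, 7, 2, 1, 0, 8, 3, 6]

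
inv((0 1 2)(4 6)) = (0 2 1)(4 6)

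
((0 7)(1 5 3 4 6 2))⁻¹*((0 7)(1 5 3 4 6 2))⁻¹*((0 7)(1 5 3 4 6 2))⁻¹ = (0 7)(1 4)(2 3)(5 6)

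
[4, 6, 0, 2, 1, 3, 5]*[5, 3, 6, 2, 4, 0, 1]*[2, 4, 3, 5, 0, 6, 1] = [0, 4, 6, 1, 5, 3, 2]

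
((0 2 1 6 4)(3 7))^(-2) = (0 6 2 4 1)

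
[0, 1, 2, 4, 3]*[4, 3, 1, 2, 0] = [4, 3, 1, 0, 2]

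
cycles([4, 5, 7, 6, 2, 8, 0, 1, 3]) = (0 4 2 7 1 5 8 3 6) 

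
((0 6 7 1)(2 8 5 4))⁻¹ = (0 1 7 6)(2 4 5 8)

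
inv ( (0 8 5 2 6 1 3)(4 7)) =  (0 3 1 6 2 5 8)(4 7)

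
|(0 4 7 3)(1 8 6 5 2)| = 20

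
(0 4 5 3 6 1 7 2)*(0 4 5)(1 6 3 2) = (0 5 2 4)(1 7)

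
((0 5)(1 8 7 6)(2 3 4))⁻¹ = (0 5)(1 6 7 8)(2 4 3)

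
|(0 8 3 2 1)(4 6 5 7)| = 20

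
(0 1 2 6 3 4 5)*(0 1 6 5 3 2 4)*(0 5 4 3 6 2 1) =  (0 2 4 6 1 3 5)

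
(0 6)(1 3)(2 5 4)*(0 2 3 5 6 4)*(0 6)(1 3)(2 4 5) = (0 5 6 4 1 2)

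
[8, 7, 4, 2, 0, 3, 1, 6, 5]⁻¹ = [4, 6, 3, 5, 2, 8, 7, 1, 0]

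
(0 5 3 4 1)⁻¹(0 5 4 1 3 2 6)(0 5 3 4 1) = (0 4 2 6 5 3 1)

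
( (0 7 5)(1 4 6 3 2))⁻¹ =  (0 5 7)(1 2 3 6 4)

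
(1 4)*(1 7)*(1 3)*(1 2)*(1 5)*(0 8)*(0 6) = (0 8 6) (1 4 7 3 2 5) 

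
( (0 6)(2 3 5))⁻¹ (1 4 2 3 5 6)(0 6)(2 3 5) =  (0 1 4 3 5 2)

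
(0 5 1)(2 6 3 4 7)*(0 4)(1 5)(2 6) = (0 1 4 7 6 3)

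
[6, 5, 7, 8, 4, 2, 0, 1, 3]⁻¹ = [6, 7, 5, 8, 4, 1, 0, 2, 3]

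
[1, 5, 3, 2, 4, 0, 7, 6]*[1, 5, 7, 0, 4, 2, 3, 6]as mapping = [0→5, 1→2, 2→0, 3→7, 4→4, 5→1, 6→6, 7→3]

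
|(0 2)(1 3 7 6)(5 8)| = 4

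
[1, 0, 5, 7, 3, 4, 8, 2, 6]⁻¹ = [1, 0, 7, 4, 5, 2, 8, 3, 6]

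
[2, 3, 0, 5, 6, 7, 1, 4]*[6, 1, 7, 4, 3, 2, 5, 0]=[7, 4, 6, 2, 5, 0, 1, 3]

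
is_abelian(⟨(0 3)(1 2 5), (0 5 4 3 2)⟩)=no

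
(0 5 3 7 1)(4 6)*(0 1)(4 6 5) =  (0 4 5 3 7)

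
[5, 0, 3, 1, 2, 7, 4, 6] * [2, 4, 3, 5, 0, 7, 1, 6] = [7, 2, 5, 4, 3, 6, 0, 1]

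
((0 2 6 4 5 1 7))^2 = (0 6 5 7 2 4 1)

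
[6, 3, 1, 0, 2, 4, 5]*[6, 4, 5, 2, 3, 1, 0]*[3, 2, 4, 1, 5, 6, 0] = [3, 4, 5, 0, 6, 1, 2]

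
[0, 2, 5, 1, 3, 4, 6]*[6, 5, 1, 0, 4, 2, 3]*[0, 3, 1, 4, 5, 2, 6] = [6, 3, 1, 2, 0, 5, 4]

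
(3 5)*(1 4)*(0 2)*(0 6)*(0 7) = (0 2 6 7)(1 4)(3 5)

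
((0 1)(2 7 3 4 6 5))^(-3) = (0 1)(2 4)(3 5)(6 7)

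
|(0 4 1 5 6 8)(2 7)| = 6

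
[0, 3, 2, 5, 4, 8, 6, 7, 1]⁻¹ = [0, 8, 2, 1, 4, 3, 6, 7, 5]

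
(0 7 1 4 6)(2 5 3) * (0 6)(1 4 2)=(0 7 4)(1 2 5 3)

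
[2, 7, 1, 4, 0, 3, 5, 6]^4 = [6, 3, 5, 1, 7, 2, 0, 4]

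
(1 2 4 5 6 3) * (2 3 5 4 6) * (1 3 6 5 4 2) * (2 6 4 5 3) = (1 4 6 5)(2 3)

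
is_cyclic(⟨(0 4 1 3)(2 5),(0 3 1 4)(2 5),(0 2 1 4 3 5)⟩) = no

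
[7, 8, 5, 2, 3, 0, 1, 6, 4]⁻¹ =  [5, 6, 3, 4, 8, 2, 7, 0, 1]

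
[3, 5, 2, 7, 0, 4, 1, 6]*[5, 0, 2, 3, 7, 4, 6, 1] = [3, 4, 2, 1, 5, 7, 0, 6]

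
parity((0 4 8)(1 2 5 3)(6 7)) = even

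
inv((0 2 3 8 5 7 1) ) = (0 1 7 5 8 3 2) 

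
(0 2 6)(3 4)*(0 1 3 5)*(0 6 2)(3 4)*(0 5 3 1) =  (0 5 6)(1 4 3)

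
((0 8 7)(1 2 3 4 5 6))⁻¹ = (0 7 8)(1 6 5 4 3 2)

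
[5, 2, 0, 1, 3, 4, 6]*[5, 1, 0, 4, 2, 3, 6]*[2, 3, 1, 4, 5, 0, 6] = [4, 2, 0, 3, 5, 1, 6]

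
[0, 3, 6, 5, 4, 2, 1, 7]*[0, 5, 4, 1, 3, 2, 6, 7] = [0, 1, 6, 2, 3, 4, 5, 7]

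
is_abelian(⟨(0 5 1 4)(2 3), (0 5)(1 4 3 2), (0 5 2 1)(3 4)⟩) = no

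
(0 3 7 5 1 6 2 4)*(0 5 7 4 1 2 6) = (0 3 4 5 2 1) 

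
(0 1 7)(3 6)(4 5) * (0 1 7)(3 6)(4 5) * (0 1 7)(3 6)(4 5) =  (3 6)(4 5)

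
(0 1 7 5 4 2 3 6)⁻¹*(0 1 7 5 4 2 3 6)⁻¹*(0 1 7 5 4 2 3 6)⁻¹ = (0 2 7 6 4 1 3 5)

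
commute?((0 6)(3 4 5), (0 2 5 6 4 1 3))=no:(0 6)(3 4 5)*(0 2 5 6 4 1 3)=(0 4 6 2 5)(1 3), (0 2 5 6 4 1 3)*(0 6)(3 4 5)=(0 2 3 6 5)(1 4)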